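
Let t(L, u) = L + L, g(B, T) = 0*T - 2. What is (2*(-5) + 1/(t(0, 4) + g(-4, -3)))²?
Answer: 441/4 ≈ 110.25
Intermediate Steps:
g(B, T) = -2 (g(B, T) = 0 - 2 = -2)
t(L, u) = 2*L
(2*(-5) + 1/(t(0, 4) + g(-4, -3)))² = (2*(-5) + 1/(2*0 - 2))² = (-10 + 1/(0 - 2))² = (-10 + 1/(-2))² = (-10 - ½)² = (-21/2)² = 441/4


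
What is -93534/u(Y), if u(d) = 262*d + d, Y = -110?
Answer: 46767/14465 ≈ 3.2331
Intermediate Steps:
u(d) = 263*d
-93534/u(Y) = -93534/(263*(-110)) = -93534/(-28930) = -93534*(-1/28930) = 46767/14465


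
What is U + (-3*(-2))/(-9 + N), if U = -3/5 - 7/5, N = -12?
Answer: -16/7 ≈ -2.2857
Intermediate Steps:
U = -2 (U = -3*⅕ - 7*⅕ = -⅗ - 7/5 = -2)
U + (-3*(-2))/(-9 + N) = -2 + (-3*(-2))/(-9 - 12) = -2 + 6/(-21) = -2 - 1/21*6 = -2 - 2/7 = -16/7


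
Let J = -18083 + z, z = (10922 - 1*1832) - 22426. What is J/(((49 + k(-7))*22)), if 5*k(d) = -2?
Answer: -17455/594 ≈ -29.386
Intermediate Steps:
z = -13336 (z = (10922 - 1832) - 22426 = 9090 - 22426 = -13336)
k(d) = -⅖ (k(d) = (⅕)*(-2) = -⅖)
J = -31419 (J = -18083 - 13336 = -31419)
J/(((49 + k(-7))*22)) = -31419*1/(22*(49 - ⅖)) = -31419/((243/5)*22) = -31419/5346/5 = -31419*5/5346 = -17455/594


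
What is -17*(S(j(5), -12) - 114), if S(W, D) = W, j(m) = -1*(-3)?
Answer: 1887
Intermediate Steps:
j(m) = 3
-17*(S(j(5), -12) - 114) = -17*(3 - 114) = -17*(-111) = 1887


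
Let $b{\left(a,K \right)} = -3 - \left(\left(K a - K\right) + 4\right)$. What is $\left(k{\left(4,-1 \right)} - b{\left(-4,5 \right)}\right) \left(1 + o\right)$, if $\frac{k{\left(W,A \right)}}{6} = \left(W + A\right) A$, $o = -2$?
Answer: $36$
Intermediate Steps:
$k{\left(W,A \right)} = 6 A \left(A + W\right)$ ($k{\left(W,A \right)} = 6 \left(W + A\right) A = 6 \left(A + W\right) A = 6 A \left(A + W\right)$)
$b{\left(a,K \right)} = -7 + K - K a$ ($b{\left(a,K \right)} = -3 - \left(\left(- K + K a\right) + 4\right) = -3 - \left(4 - K + K a\right) = -7 + K - K a$)
$\left(k{\left(4,-1 \right)} - b{\left(-4,5 \right)}\right) \left(1 + o\right) = \left(6 \left(-1\right) \left(-1 + 4\right) - \left(-7 + 5 - 5 \left(-4\right)\right)\right) \left(1 - 2\right) = \left(6 \left(-1\right) 3 - \left(-7 + 5 + 20\right)\right) \left(-1\right) = \left(-18 - 18\right) \left(-1\right) = \left(-36\right) \left(-1\right) = 36$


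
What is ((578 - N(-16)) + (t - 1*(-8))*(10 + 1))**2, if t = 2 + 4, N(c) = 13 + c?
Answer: 540225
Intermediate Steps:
t = 6
((578 - N(-16)) + (t - 1*(-8))*(10 + 1))**2 = ((578 - (13 - 16)) + (6 - 1*(-8))*(10 + 1))**2 = ((578 - 1*(-3)) + (6 + 8)*11)**2 = ((578 + 3) + 14*11)**2 = (581 + 154)**2 = 735**2 = 540225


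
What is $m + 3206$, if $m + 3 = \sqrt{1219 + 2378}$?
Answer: $3203 + \sqrt{3597} \approx 3263.0$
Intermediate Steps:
$m = -3 + \sqrt{3597}$ ($m = -3 + \sqrt{1219 + 2378} = -3 + \sqrt{3597} \approx 56.975$)
$m + 3206 = \left(-3 + \sqrt{3597}\right) + 3206 = 3203 + \sqrt{3597}$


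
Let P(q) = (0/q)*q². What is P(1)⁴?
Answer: 0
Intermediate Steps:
P(q) = 0 (P(q) = 0*q² = 0)
P(1)⁴ = 0⁴ = 0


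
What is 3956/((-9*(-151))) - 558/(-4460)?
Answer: 9201041/3030570 ≈ 3.0361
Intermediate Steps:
3956/((-9*(-151))) - 558/(-4460) = 3956/1359 - 558*(-1/4460) = 3956*(1/1359) + 279/2230 = 3956/1359 + 279/2230 = 9201041/3030570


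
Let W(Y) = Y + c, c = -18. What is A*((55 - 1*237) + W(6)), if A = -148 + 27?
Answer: 23474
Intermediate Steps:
W(Y) = -18 + Y (W(Y) = Y - 18 = -18 + Y)
A = -121
A*((55 - 1*237) + W(6)) = -121*((55 - 1*237) + (-18 + 6)) = -121*((55 - 237) - 12) = -121*(-182 - 12) = -121*(-194) = 23474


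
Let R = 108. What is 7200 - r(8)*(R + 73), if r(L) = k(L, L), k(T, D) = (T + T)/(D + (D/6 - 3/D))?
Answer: 1478496/215 ≈ 6876.7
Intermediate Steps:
k(T, D) = 2*T/(-3/D + 7*D/6) (k(T, D) = (2*T)/(D + (D*(⅙) - 3/D)) = (2*T)/(D + (D/6 - 3/D)) = (2*T)/(D + (-3/D + D/6)) = (2*T)/(-3/D + 7*D/6) = 2*T/(-3/D + 7*D/6))
r(L) = 12*L²/(-18 + 7*L²) (r(L) = 12*L*L/(-18 + 7*L²) = 12*L²/(-18 + 7*L²))
7200 - r(8)*(R + 73) = 7200 - 12*8²/(-18 + 7*8²)*(108 + 73) = 7200 - 12*64/(-18 + 7*64)*181 = 7200 - 12*64/(-18 + 448)*181 = 7200 - 12*64/430*181 = 7200 - 12*64*(1/430)*181 = 7200 - 384*181/215 = 7200 - 1*69504/215 = 7200 - 69504/215 = 1478496/215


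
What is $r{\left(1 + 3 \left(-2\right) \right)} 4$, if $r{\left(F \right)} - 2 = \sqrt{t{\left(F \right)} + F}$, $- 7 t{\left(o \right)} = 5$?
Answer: $8 + \frac{8 i \sqrt{70}}{7} \approx 8.0 + 9.5618 i$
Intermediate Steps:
$t{\left(o \right)} = - \frac{5}{7}$ ($t{\left(o \right)} = \left(- \frac{1}{7}\right) 5 = - \frac{5}{7}$)
$r{\left(F \right)} = 2 + \sqrt{- \frac{5}{7} + F}$
$r{\left(1 + 3 \left(-2\right) \right)} 4 = \left(2 + \frac{\sqrt{-35 + 49 \left(1 + 3 \left(-2\right)\right)}}{7}\right) 4 = \left(2 + \frac{\sqrt{-35 + 49 \left(1 - 6\right)}}{7}\right) 4 = \left(2 + \frac{\sqrt{-35 + 49 \left(-5\right)}}{7}\right) 4 = \left(2 + \frac{\sqrt{-35 - 245}}{7}\right) 4 = \left(2 + \frac{\sqrt{-280}}{7}\right) 4 = \left(2 + \frac{2 i \sqrt{70}}{7}\right) 4 = 8 + \frac{8 i \sqrt{70}}{7}$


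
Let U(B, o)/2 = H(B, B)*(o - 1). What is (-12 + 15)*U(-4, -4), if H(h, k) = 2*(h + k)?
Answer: 480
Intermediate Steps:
H(h, k) = 2*h + 2*k
U(B, o) = 8*B*(-1 + o) (U(B, o) = 2*((2*B + 2*B)*(o - 1)) = 2*((4*B)*(-1 + o)) = 2*(4*B*(-1 + o)) = 8*B*(-1 + o))
(-12 + 15)*U(-4, -4) = (-12 + 15)*(8*(-4)*(-1 - 4)) = 3*(8*(-4)*(-5)) = 3*160 = 480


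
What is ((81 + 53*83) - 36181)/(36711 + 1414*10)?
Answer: -31701/50851 ≈ -0.62341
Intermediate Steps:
((81 + 53*83) - 36181)/(36711 + 1414*10) = ((81 + 4399) - 36181)/(36711 + 14140) = (4480 - 36181)/50851 = -31701*1/50851 = -31701/50851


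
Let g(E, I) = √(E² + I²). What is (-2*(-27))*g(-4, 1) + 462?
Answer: 462 + 54*√17 ≈ 684.65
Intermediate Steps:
(-2*(-27))*g(-4, 1) + 462 = (-2*(-27))*√((-4)² + 1²) + 462 = 54*√(16 + 1) + 462 = 54*√17 + 462 = 462 + 54*√17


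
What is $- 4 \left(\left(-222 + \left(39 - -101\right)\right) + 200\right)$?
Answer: $-472$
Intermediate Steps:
$- 4 \left(\left(-222 + \left(39 - -101\right)\right) + 200\right) = - 4 \left(\left(-222 + \left(39 + 101\right)\right) + 200\right) = - 4 \left(\left(-222 + 140\right) + 200\right) = - 4 \left(-82 + 200\right) = \left(-4\right) 118 = -472$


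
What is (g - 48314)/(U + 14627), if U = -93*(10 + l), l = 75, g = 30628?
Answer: -8843/3361 ≈ -2.6311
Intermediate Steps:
U = -7905 (U = -93*(10 + 75) = -93*85 = -7905)
(g - 48314)/(U + 14627) = (30628 - 48314)/(-7905 + 14627) = -17686/6722 = -17686*1/6722 = -8843/3361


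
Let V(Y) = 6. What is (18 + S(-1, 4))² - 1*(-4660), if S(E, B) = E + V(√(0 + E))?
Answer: 5189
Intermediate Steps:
S(E, B) = 6 + E (S(E, B) = E + 6 = 6 + E)
(18 + S(-1, 4))² - 1*(-4660) = (18 + (6 - 1))² - 1*(-4660) = (18 + 5)² + 4660 = 23² + 4660 = 529 + 4660 = 5189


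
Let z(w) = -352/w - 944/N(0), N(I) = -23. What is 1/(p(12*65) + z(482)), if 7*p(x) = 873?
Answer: 38801/6403231 ≈ 0.0060596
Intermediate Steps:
p(x) = 873/7 (p(x) = (1/7)*873 = 873/7)
z(w) = 944/23 - 352/w (z(w) = -352/w - 944/(-23) = -352/w - 944*(-1/23) = -352/w + 944/23 = 944/23 - 352/w)
1/(p(12*65) + z(482)) = 1/(873/7 + (944/23 - 352/482)) = 1/(873/7 + (944/23 - 352*1/482)) = 1/(873/7 + (944/23 - 176/241)) = 1/(873/7 + 223456/5543) = 1/(6403231/38801) = 38801/6403231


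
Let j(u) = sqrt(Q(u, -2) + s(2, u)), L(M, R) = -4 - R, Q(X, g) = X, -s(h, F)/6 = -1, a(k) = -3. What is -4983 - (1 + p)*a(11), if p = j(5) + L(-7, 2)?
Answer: -4998 + 3*sqrt(11) ≈ -4988.0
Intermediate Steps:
s(h, F) = 6 (s(h, F) = -6*(-1) = 6)
j(u) = sqrt(6 + u) (j(u) = sqrt(u + 6) = sqrt(6 + u))
p = -6 + sqrt(11) (p = sqrt(6 + 5) + (-4 - 1*2) = sqrt(11) + (-4 - 2) = sqrt(11) - 6 = -6 + sqrt(11) ≈ -2.6834)
-4983 - (1 + p)*a(11) = -4983 - (1 + (-6 + sqrt(11)))*(-3) = -4983 - (-5 + sqrt(11))*(-3) = -4983 - (15 - 3*sqrt(11)) = -4983 + (-15 + 3*sqrt(11)) = -4998 + 3*sqrt(11)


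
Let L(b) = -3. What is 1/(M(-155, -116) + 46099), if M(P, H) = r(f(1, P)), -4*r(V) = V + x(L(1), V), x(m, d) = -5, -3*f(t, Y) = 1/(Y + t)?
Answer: 1848/85193261 ≈ 2.1692e-5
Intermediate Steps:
f(t, Y) = -1/(3*(Y + t))
r(V) = 5/4 - V/4 (r(V) = -(V - 5)/4 = -(-5 + V)/4 = 5/4 - V/4)
M(P, H) = 5/4 + 1/(4*(3 + 3*P)) (M(P, H) = 5/4 - (-1)/(4*(3*P + 3*1)) = 5/4 - (-1)/(4*(3*P + 3)) = 5/4 - (-1)/(4*(3 + 3*P)) = 5/4 + 1/(4*(3 + 3*P)))
1/(M(-155, -116) + 46099) = 1/((16 + 15*(-155))/(12*(1 - 155)) + 46099) = 1/((1/12)*(16 - 2325)/(-154) + 46099) = 1/((1/12)*(-1/154)*(-2309) + 46099) = 1/(2309/1848 + 46099) = 1/(85193261/1848) = 1848/85193261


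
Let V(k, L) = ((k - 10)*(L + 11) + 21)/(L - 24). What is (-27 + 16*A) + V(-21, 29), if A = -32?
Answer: -3914/5 ≈ -782.80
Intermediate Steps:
V(k, L) = (21 + (-10 + k)*(11 + L))/(-24 + L) (V(k, L) = ((-10 + k)*(11 + L) + 21)/(-24 + L) = (21 + (-10 + k)*(11 + L))/(-24 + L))
(-27 + 16*A) + V(-21, 29) = (-27 + 16*(-32)) + (-89 - 10*29 + 11*(-21) + 29*(-21))/(-24 + 29) = (-27 - 512) + (-89 - 290 - 231 - 609)/5 = -539 + (⅕)*(-1219) = -539 - 1219/5 = -3914/5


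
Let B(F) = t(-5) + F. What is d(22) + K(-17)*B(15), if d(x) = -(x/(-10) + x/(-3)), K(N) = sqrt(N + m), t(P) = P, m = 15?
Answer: 143/15 + 10*I*sqrt(2) ≈ 9.5333 + 14.142*I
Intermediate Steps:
K(N) = sqrt(15 + N) (K(N) = sqrt(N + 15) = sqrt(15 + N))
d(x) = 13*x/30 (d(x) = -(x*(-1/10) + x*(-1/3)) = -(-x/10 - x/3) = -(-13)*x/30 = 13*x/30)
B(F) = -5 + F
d(22) + K(-17)*B(15) = (13/30)*22 + sqrt(15 - 17)*(-5 + 15) = 143/15 + sqrt(-2)*10 = 143/15 + (I*sqrt(2))*10 = 143/15 + 10*I*sqrt(2)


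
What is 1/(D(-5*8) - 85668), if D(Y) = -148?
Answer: -1/85816 ≈ -1.1653e-5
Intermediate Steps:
1/(D(-5*8) - 85668) = 1/(-148 - 85668) = 1/(-85816) = -1/85816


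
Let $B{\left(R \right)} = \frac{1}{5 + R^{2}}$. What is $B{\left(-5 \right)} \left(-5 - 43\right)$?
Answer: $- \frac{8}{5} \approx -1.6$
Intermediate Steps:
$B{\left(-5 \right)} \left(-5 - 43\right) = \frac{-5 - 43}{5 + \left(-5\right)^{2}} = \frac{1}{5 + 25} \left(-48\right) = \frac{1}{30} \left(-48\right) = - \frac{8}{5}$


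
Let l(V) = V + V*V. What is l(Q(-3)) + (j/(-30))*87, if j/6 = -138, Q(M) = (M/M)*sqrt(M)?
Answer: 11991/5 + I*sqrt(3) ≈ 2398.2 + 1.732*I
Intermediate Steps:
Q(M) = sqrt(M) (Q(M) = 1*sqrt(M) = sqrt(M))
j = -828 (j = 6*(-138) = -828)
l(V) = V + V**2
l(Q(-3)) + (j/(-30))*87 = sqrt(-3)*(1 + sqrt(-3)) - 828/(-30)*87 = (I*sqrt(3))*(1 + I*sqrt(3)) - 828*(-1/30)*87 = I*sqrt(3)*(1 + I*sqrt(3)) + (138/5)*87 = I*sqrt(3)*(1 + I*sqrt(3)) + 12006/5 = 12006/5 + I*sqrt(3)*(1 + I*sqrt(3))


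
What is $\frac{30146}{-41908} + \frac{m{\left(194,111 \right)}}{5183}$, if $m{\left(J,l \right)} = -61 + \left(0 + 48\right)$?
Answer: $- \frac{78395761}{108604582} \approx -0.72185$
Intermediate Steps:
$m{\left(J,l \right)} = -13$ ($m{\left(J,l \right)} = -61 + 48 = -13$)
$\frac{30146}{-41908} + \frac{m{\left(194,111 \right)}}{5183} = \frac{30146}{-41908} - \frac{13}{5183} = 30146 \left(- \frac{1}{41908}\right) - \frac{13}{5183} = - \frac{15073}{20954} - \frac{13}{5183} = - \frac{78395761}{108604582}$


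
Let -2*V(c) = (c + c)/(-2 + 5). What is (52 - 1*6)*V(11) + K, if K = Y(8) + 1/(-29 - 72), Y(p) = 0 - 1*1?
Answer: -51412/303 ≈ -169.68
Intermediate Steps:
Y(p) = -1 (Y(p) = 0 - 1 = -1)
K = -102/101 (K = -1 + 1/(-29 - 72) = -1 + 1/(-101) = -1 - 1/101 = -102/101 ≈ -1.0099)
V(c) = -c/3 (V(c) = -(c + c)/(2*(-2 + 5)) = -2*c/(2*3) = -c/3)
(52 - 1*6)*V(11) + K = (52 - 1*6)*(-1/3*11) - 102/101 = (52 - 6)*(-11/3) - 102/101 = 46*(-11/3) - 102/101 = -506/3 - 102/101 = -51412/303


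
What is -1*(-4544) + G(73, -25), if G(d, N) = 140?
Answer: 4684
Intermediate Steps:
-1*(-4544) + G(73, -25) = -1*(-4544) + 140 = 4544 + 140 = 4684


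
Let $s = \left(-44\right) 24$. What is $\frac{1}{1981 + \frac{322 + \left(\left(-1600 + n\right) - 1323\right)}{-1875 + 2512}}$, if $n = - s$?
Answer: $\frac{637}{1260352} \approx 0.00050541$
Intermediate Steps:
$s = -1056$
$n = 1056$ ($n = \left(-1\right) \left(-1056\right) = 1056$)
$\frac{1}{1981 + \frac{322 + \left(\left(-1600 + n\right) - 1323\right)}{-1875 + 2512}} = \frac{1}{1981 + \frac{322 + \left(\left(-1600 + 1056\right) - 1323\right)}{-1875 + 2512}} = \frac{1}{1981 + \frac{322 - 1867}{637}} = \frac{1}{1981 + \left(322 - 1867\right) \frac{1}{637}} = \frac{1}{1981 - \frac{1545}{637}} = \frac{1}{\frac{1260352}{637}} = \frac{637}{1260352}$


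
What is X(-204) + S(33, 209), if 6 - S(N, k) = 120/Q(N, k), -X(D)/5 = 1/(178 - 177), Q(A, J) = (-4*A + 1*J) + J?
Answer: 83/143 ≈ 0.58042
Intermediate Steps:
Q(A, J) = -4*A + 2*J (Q(A, J) = (-4*A + J) + J = (J - 4*A) + J = -4*A + 2*J)
X(D) = -5 (X(D) = -5/(178 - 177) = -5/1 = -5*1 = -5)
S(N, k) = 6 - 120/(-4*N + 2*k)
X(-204) + S(33, 209) = -5 + 6*(10 - 1*209 + 2*33)/(-1*209 + 2*33) = -5 + 6*(10 - 209 + 66)/(-209 + 66) = -5 + 6*(-133)/(-143) = -5 + 6*(-1/143)*(-133) = -5 + 798/143 = 83/143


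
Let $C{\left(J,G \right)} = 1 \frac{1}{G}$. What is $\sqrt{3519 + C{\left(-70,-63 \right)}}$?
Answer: $\frac{16 \sqrt{6062}}{21} \approx 59.321$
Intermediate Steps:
$C{\left(J,G \right)} = \frac{1}{G}$
$\sqrt{3519 + C{\left(-70,-63 \right)}} = \sqrt{3519 + \frac{1}{-63}} = \sqrt{3519 - \frac{1}{63}} = \sqrt{\frac{221696}{63}} = \frac{16 \sqrt{6062}}{21}$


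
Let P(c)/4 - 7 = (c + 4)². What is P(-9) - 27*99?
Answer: -2545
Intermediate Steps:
P(c) = 28 + 4*(4 + c)² (P(c) = 28 + 4*(c + 4)² = 28 + 4*(4 + c)²)
P(-9) - 27*99 = (28 + 4*(4 - 9)²) - 27*99 = (28 + 4*(-5)²) - 2673 = (28 + 4*25) - 2673 = (28 + 100) - 2673 = 128 - 2673 = -2545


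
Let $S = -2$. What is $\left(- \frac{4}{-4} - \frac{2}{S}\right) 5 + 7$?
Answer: $17$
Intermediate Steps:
$\left(- \frac{4}{-4} - \frac{2}{S}\right) 5 + 7 = \left(- \frac{4}{-4} - \frac{2}{-2}\right) 5 + 7 = \left(\left(-4\right) \left(- \frac{1}{4}\right) - -1\right) 5 + 7 = \left(1 + 1\right) 5 + 7 = 2 \cdot 5 + 7 = 10 + 7 = 17$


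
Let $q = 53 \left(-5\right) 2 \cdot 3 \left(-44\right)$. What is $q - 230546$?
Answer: $-160586$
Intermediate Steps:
$q = 69960$ ($q = 53 \left(\left(-10\right) 3\right) \left(-44\right) = 53 \left(-30\right) \left(-44\right) = \left(-1590\right) \left(-44\right) = 69960$)
$q - 230546 = 69960 - 230546 = -160586$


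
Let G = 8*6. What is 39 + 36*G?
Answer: 1767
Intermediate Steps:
G = 48
39 + 36*G = 39 + 36*48 = 39 + 1728 = 1767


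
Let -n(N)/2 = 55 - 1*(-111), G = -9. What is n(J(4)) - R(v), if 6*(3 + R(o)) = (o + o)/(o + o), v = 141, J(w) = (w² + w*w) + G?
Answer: -1975/6 ≈ -329.17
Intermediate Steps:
J(w) = -9 + 2*w² (J(w) = (w² + w*w) - 9 = (w² + w²) - 9 = 2*w² - 9 = -9 + 2*w²)
n(N) = -332 (n(N) = -2*(55 - 1*(-111)) = -2*(55 + 111) = -2*166 = -332)
R(o) = -17/6 (R(o) = -3 + ((o + o)/(o + o))/6 = -3 + ((2*o)/((2*o)))/6 = -3 + ((2*o)*(1/(2*o)))/6 = -3 + (⅙)*1 = -3 + ⅙ = -17/6)
n(J(4)) - R(v) = -332 - 1*(-17/6) = -332 + 17/6 = -1975/6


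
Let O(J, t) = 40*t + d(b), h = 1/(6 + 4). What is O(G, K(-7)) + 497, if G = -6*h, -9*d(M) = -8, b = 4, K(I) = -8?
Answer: 1601/9 ≈ 177.89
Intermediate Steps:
h = 1/10 ≈ 0.10000
d(M) = 8/9 (d(M) = -1/9*(-8) = 8/9)
G = -3/5 (G = -6*1/10 = -3/5 ≈ -0.60000)
O(J, t) = 8/9 + 40*t (O(J, t) = 40*t + 8/9 = 8/9 + 40*t)
O(G, K(-7)) + 497 = (8/9 + 40*(-8)) + 497 = (8/9 - 320) + 497 = -2872/9 + 497 = 1601/9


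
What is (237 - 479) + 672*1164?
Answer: 781966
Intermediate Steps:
(237 - 479) + 672*1164 = -242 + 782208 = 781966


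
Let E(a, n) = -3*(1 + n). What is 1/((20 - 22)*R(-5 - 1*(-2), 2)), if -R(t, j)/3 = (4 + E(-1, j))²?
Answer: 1/150 ≈ 0.0066667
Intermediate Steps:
E(a, n) = -3 - 3*n
R(t, j) = -3*(1 - 3*j)² (R(t, j) = -3*(4 + (-3 - 3*j))² = -3*(1 - 3*j)²)
1/((20 - 22)*R(-5 - 1*(-2), 2)) = 1/((20 - 22)*(-3*(-1 + 3*2)²)) = 1/(-(-6)*(-1 + 6)²) = 1/(-(-6)*5²) = 1/(-(-6)*25) = 1/(-2*(-75)) = 1/150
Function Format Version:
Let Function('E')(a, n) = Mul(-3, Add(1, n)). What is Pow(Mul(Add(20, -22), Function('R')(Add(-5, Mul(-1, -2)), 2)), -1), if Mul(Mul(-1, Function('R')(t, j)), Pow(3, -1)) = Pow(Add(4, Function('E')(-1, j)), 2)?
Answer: Rational(1, 150) ≈ 0.0066667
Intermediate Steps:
Function('E')(a, n) = Add(-3, Mul(-3, n))
Function('R')(t, j) = Mul(-3, Pow(Add(1, Mul(-3, j)), 2)) (Function('R')(t, j) = Mul(-3, Pow(Add(4, Add(-3, Mul(-3, j))), 2)) = Mul(-3, Pow(Add(1, Mul(-3, j)), 2)))
Pow(Mul(Add(20, -22), Function('R')(Add(-5, Mul(-1, -2)), 2)), -1) = Pow(Mul(Add(20, -22), Mul(-3, Pow(Add(-1, Mul(3, 2)), 2))), -1) = Pow(Mul(-2, Mul(-3, Pow(Add(-1, 6), 2))), -1) = Pow(Mul(-2, Mul(-3, Pow(5, 2))), -1) = Pow(Mul(-2, Mul(-3, 25)), -1) = Pow(Mul(-2, -75), -1) = Pow(150, -1) = Rational(1, 150)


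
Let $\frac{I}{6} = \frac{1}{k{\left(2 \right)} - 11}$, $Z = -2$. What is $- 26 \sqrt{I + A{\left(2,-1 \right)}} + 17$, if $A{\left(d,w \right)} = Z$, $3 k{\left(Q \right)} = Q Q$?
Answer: $17 - \frac{52 i \sqrt{551}}{29} \approx 17.0 - 42.09 i$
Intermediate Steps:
$k{\left(Q \right)} = \frac{Q^{2}}{3}$ ($k{\left(Q \right)} = \frac{Q Q}{3} = \frac{Q^{2}}{3}$)
$A{\left(d,w \right)} = -2$
$I = - \frac{18}{29}$ ($I = \frac{6}{\frac{2^{2}}{3} - 11} = \frac{6}{\frac{1}{3} \cdot 4 - 11} = \frac{6}{\frac{4}{3} - 11} = \frac{6}{- \frac{29}{3}} = 6 \left(- \frac{3}{29}\right) = - \frac{18}{29} \approx -0.62069$)
$- 26 \sqrt{I + A{\left(2,-1 \right)}} + 17 = - 26 \sqrt{- \frac{18}{29} - 2} + 17 = - 26 \sqrt{- \frac{76}{29}} + 17 = - 26 \frac{2 i \sqrt{551}}{29} + 17 = - \frac{52 i \sqrt{551}}{29} + 17 = 17 - \frac{52 i \sqrt{551}}{29}$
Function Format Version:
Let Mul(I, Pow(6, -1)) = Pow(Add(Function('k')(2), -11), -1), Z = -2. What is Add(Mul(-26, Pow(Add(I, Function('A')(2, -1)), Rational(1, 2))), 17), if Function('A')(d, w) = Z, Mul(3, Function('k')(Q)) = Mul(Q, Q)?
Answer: Add(17, Mul(Rational(-52, 29), I, Pow(551, Rational(1, 2)))) ≈ Add(17.000, Mul(-42.090, I))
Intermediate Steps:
Function('k')(Q) = Mul(Rational(1, 3), Pow(Q, 2)) (Function('k')(Q) = Mul(Rational(1, 3), Mul(Q, Q)) = Mul(Rational(1, 3), Pow(Q, 2)))
Function('A')(d, w) = -2
I = Rational(-18, 29) (I = Mul(6, Pow(Add(Mul(Rational(1, 3), Pow(2, 2)), -11), -1)) = Mul(6, Pow(Add(Mul(Rational(1, 3), 4), -11), -1)) = Mul(6, Pow(Add(Rational(4, 3), -11), -1)) = Mul(6, Pow(Rational(-29, 3), -1)) = Mul(6, Rational(-3, 29)) = Rational(-18, 29) ≈ -0.62069)
Add(Mul(-26, Pow(Add(I, Function('A')(2, -1)), Rational(1, 2))), 17) = Add(Mul(-26, Pow(Add(Rational(-18, 29), -2), Rational(1, 2))), 17) = Add(Mul(-26, Pow(Rational(-76, 29), Rational(1, 2))), 17) = Add(Mul(-26, Mul(Rational(2, 29), I, Pow(551, Rational(1, 2)))), 17) = Add(Mul(Rational(-52, 29), I, Pow(551, Rational(1, 2))), 17) = Add(17, Mul(Rational(-52, 29), I, Pow(551, Rational(1, 2))))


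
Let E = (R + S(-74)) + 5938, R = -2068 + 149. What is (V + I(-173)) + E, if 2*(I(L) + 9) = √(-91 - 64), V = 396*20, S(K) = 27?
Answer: 11957 + I*√155/2 ≈ 11957.0 + 6.225*I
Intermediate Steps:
V = 7920
R = -1919
I(L) = -9 + I*√155/2 (I(L) = -9 + √(-91 - 64)/2 = -9 + √(-155)/2 = -9 + (I*√155)/2 = -9 + I*√155/2)
E = 4046 (E = (-1919 + 27) + 5938 = -1892 + 5938 = 4046)
(V + I(-173)) + E = (7920 + (-9 + I*√155/2)) + 4046 = (7911 + I*√155/2) + 4046 = 11957 + I*√155/2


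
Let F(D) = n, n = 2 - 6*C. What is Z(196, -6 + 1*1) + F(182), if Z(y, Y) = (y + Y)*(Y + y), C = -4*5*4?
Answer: 36963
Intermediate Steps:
C = -80 (C = -20*4 = -80)
Z(y, Y) = (Y + y)² (Z(y, Y) = (Y + y)*(Y + y) = (Y + y)²)
n = 482 (n = 2 - 6*(-80) = 2 + 480 = 482)
F(D) = 482
Z(196, -6 + 1*1) + F(182) = ((-6 + 1*1) + 196)² + 482 = ((-6 + 1) + 196)² + 482 = (-5 + 196)² + 482 = 191² + 482 = 36481 + 482 = 36963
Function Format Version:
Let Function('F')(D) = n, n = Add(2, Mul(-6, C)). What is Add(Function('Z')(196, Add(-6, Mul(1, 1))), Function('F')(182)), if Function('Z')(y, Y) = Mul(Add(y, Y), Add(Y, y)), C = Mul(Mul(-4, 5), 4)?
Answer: 36963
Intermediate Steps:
C = -80 (C = Mul(-20, 4) = -80)
Function('Z')(y, Y) = Pow(Add(Y, y), 2) (Function('Z')(y, Y) = Mul(Add(Y, y), Add(Y, y)) = Pow(Add(Y, y), 2))
n = 482 (n = Add(2, Mul(-6, -80)) = Add(2, 480) = 482)
Function('F')(D) = 482
Add(Function('Z')(196, Add(-6, Mul(1, 1))), Function('F')(182)) = Add(Pow(Add(Add(-6, Mul(1, 1)), 196), 2), 482) = Add(Pow(Add(Add(-6, 1), 196), 2), 482) = Add(Pow(Add(-5, 196), 2), 482) = Add(Pow(191, 2), 482) = Add(36481, 482) = 36963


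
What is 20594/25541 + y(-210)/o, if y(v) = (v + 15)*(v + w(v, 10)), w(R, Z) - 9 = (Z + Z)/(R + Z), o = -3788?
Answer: -1847134945/193498616 ≈ -9.5460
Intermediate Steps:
w(R, Z) = 9 + 2*Z/(R + Z) (w(R, Z) = 9 + (Z + Z)/(R + Z) = 9 + (2*Z)/(R + Z) = 9 + 2*Z/(R + Z))
y(v) = (15 + v)*(v + (110 + 9*v)/(10 + v)) (y(v) = (v + 15)*(v + (9*v + 11*10)/(v + 10)) = (15 + v)*(v + (9*v + 110)/(10 + v)) = (15 + v)*(v + (110 + 9*v)/(10 + v)))
20594/25541 + y(-210)/o = 20594/25541 + ((1650 + (-210)³ + 34*(-210)² + 395*(-210))/(10 - 210))/(-3788) = 20594*(1/25541) + ((1650 - 9261000 + 34*44100 - 82950)/(-200))*(-1/3788) = 20594/25541 - (1650 - 9261000 + 1499400 - 82950)/200*(-1/3788) = 20594/25541 - 1/200*(-7842900)*(-1/3788) = 20594/25541 + (78429/2)*(-1/3788) = 20594/25541 - 78429/7576 = -1847134945/193498616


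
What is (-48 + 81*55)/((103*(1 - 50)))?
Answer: -4407/5047 ≈ -0.87319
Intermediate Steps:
(-48 + 81*55)/((103*(1 - 50))) = (-48 + 4455)/((103*(-49))) = 4407/(-5047) = 4407*(-1/5047) = -4407/5047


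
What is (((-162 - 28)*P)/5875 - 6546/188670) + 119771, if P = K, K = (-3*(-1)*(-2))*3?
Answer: 885060832616/7389575 ≈ 1.1977e+5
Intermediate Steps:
K = -18 (K = (3*(-2))*3 = -6*3 = -18)
P = -18
(((-162 - 28)*P)/5875 - 6546/188670) + 119771 = (((-162 - 28)*(-18))/5875 - 6546/188670) + 119771 = (-190*(-18)*(1/5875) - 6546*1/188670) + 119771 = (3420*(1/5875) - 1091/31445) + 119771 = (684/1175 - 1091/31445) + 119771 = 4045291/7389575 + 119771 = 885060832616/7389575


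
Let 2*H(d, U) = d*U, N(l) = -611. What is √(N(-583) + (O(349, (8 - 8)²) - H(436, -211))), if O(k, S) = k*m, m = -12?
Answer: √41199 ≈ 202.98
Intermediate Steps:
O(k, S) = -12*k (O(k, S) = k*(-12) = -12*k)
H(d, U) = U*d/2 (H(d, U) = (d*U)/2 = (U*d)/2 = U*d/2)
√(N(-583) + (O(349, (8 - 8)²) - H(436, -211))) = √(-611 + (-12*349 - (-211)*436/2)) = √(-611 + (-4188 - 1*(-45998))) = √(-611 + (-4188 + 45998)) = √(-611 + 41810) = √41199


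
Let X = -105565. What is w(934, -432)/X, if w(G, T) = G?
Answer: -934/105565 ≈ -0.0088476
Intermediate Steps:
w(934, -432)/X = 934/(-105565) = 934*(-1/105565) = -934/105565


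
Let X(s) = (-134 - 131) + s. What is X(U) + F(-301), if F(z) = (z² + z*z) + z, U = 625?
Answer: 181261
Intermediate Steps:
X(s) = -265 + s
F(z) = z + 2*z² (F(z) = (z² + z²) + z = 2*z² + z = z + 2*z²)
X(U) + F(-301) = (-265 + 625) - 301*(1 + 2*(-301)) = 360 - 301*(1 - 602) = 360 - 301*(-601) = 360 + 180901 = 181261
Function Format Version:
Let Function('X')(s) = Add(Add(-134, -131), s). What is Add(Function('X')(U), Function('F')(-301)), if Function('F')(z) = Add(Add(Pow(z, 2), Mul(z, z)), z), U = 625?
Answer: 181261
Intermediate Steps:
Function('X')(s) = Add(-265, s)
Function('F')(z) = Add(z, Mul(2, Pow(z, 2))) (Function('F')(z) = Add(Add(Pow(z, 2), Pow(z, 2)), z) = Add(Mul(2, Pow(z, 2)), z) = Add(z, Mul(2, Pow(z, 2))))
Add(Function('X')(U), Function('F')(-301)) = Add(Add(-265, 625), Mul(-301, Add(1, Mul(2, -301)))) = Add(360, Mul(-301, Add(1, -602))) = Add(360, Mul(-301, -601)) = Add(360, 180901) = 181261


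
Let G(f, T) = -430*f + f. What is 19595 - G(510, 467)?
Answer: 238385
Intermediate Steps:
G(f, T) = -429*f
19595 - G(510, 467) = 19595 - (-429)*510 = 19595 - 1*(-218790) = 19595 + 218790 = 238385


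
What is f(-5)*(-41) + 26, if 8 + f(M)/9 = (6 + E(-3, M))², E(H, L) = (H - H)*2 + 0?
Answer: -10306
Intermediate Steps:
E(H, L) = 0 (E(H, L) = 0*2 + 0 = 0 + 0 = 0)
f(M) = 252 (f(M) = -72 + 9*(6 + 0)² = -72 + 9*6² = -72 + 9*36 = -72 + 324 = 252)
f(-5)*(-41) + 26 = 252*(-41) + 26 = -10332 + 26 = -10306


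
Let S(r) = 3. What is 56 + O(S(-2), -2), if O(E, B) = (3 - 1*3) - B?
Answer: 58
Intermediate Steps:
O(E, B) = -B (O(E, B) = (3 - 3) - B = 0 - B = -B)
56 + O(S(-2), -2) = 56 - 1*(-2) = 56 + 2 = 58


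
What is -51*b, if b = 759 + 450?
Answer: -61659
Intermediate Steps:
b = 1209
-51*b = -51*1209 = -61659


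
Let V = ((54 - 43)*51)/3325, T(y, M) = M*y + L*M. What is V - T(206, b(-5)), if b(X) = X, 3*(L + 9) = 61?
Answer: 10841183/9975 ≈ 1086.8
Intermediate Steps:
L = 34/3 (L = -9 + (1/3)*61 = -9 + 61/3 = 34/3 ≈ 11.333)
T(y, M) = 34*M/3 + M*y (T(y, M) = M*y + 34*M/3 = 34*M/3 + M*y)
V = 561/3325 (V = (11*51)*(1/3325) = 561*(1/3325) = 561/3325 ≈ 0.16872)
V - T(206, b(-5)) = 561/3325 - (-5)*(34 + 3*206)/3 = 561/3325 - (-5)*(34 + 618)/3 = 561/3325 - (-5)*652/3 = 561/3325 - 1*(-3260/3) = 561/3325 + 3260/3 = 10841183/9975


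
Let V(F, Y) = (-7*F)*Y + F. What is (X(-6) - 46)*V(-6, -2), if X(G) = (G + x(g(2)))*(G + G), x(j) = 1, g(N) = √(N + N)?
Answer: -1260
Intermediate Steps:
g(N) = √2*√N (g(N) = √(2*N) = √2*√N)
X(G) = 2*G*(1 + G) (X(G) = (G + 1)*(G + G) = (1 + G)*(2*G) = 2*G*(1 + G))
V(F, Y) = F - 7*F*Y (V(F, Y) = -7*F*Y + F = F - 7*F*Y)
(X(-6) - 46)*V(-6, -2) = (2*(-6)*(1 - 6) - 46)*(-6*(1 - 7*(-2))) = (2*(-6)*(-5) - 46)*(-6*(1 + 14)) = (60 - 46)*(-6*15) = 14*(-90) = -1260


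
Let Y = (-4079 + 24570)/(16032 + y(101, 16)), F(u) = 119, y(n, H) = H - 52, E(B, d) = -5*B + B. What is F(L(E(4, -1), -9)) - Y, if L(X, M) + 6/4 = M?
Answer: 60743/516 ≈ 117.72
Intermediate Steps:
E(B, d) = -4*B
L(X, M) = -3/2 + M
y(n, H) = -52 + H
Y = 661/516 (Y = (-4079 + 24570)/(16032 + (-52 + 16)) = 20491/(16032 - 36) = 20491/15996 = 20491*(1/15996) = 661/516 ≈ 1.2810)
F(L(E(4, -1), -9)) - Y = 119 - 1*661/516 = 119 - 661/516 = 60743/516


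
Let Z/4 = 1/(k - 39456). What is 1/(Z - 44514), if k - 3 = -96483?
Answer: -33984/1512763777 ≈ -2.2465e-5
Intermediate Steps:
k = -96480 (k = 3 - 96483 = -96480)
Z = -1/33984 (Z = 4/(-96480 - 39456) = 4/(-135936) = 4*(-1/135936) = -1/33984 ≈ -2.9426e-5)
1/(Z - 44514) = 1/(-1/33984 - 44514) = 1/(-1512763777/33984) = -33984/1512763777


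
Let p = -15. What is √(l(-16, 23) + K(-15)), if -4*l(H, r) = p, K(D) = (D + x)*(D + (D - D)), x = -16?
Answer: 25*√3/2 ≈ 21.651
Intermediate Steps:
K(D) = D*(-16 + D) (K(D) = (D - 16)*(D + (D - D)) = (-16 + D)*(D + 0) = (-16 + D)*D = D*(-16 + D))
l(H, r) = 15/4 (l(H, r) = -¼*(-15) = 15/4)
√(l(-16, 23) + K(-15)) = √(15/4 - 15*(-16 - 15)) = √(15/4 - 15*(-31)) = √(15/4 + 465) = √(1875/4) = 25*√3/2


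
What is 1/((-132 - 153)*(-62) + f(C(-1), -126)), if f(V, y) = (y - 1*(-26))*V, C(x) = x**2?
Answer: 1/17570 ≈ 5.6915e-5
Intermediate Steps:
f(V, y) = V*(26 + y) (f(V, y) = (y + 26)*V = (26 + y)*V = V*(26 + y))
1/((-132 - 153)*(-62) + f(C(-1), -126)) = 1/((-132 - 153)*(-62) + (-1)**2*(26 - 126)) = 1/(-285*(-62) + 1*(-100)) = 1/(17670 - 100) = 1/17570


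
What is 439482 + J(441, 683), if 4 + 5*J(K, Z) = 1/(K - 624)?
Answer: 402125297/915 ≈ 4.3948e+5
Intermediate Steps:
J(K, Z) = -4/5 + 1/(5*(-624 + K)) (J(K, Z) = -4/5 + 1/(5*(K - 624)) = -4/5 + 1/(5*(-624 + K)))
439482 + J(441, 683) = 439482 + (2497 - 4*441)/(5*(-624 + 441)) = 439482 + (1/5)*(2497 - 1764)/(-183) = 439482 + (1/5)*(-1/183)*733 = 439482 - 733/915 = 402125297/915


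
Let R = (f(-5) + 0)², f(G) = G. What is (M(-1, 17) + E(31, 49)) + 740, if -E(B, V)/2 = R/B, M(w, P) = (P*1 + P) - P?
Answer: 23417/31 ≈ 755.39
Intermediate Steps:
M(w, P) = P (M(w, P) = (P + P) - P = 2*P - P = P)
R = 25 (R = (-5 + 0)² = (-5)² = 25)
E(B, V) = -50/B
(M(-1, 17) + E(31, 49)) + 740 = (17 - 50/31) + 740 = 477/31 + 740 = 23417/31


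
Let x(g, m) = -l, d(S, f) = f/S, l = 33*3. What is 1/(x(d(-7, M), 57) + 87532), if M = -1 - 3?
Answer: 1/87433 ≈ 1.1437e-5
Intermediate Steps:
M = -4
l = 99
x(g, m) = -99 (x(g, m) = -1*99 = -99)
1/(x(d(-7, M), 57) + 87532) = 1/(-99 + 87532) = 1/87433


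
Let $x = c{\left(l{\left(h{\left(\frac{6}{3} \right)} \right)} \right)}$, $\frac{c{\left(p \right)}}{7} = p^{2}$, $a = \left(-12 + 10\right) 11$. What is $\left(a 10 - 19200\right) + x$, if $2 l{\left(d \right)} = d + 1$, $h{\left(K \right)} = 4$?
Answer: $- \frac{77505}{4} \approx -19376.0$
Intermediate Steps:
$l{\left(d \right)} = \frac{1}{2} + \frac{d}{2}$ ($l{\left(d \right)} = \frac{d + 1}{2} = \frac{1 + d}{2} = \frac{1}{2} + \frac{d}{2}$)
$a = -22$ ($a = \left(-2\right) 11 = -22$)
$c{\left(p \right)} = 7 p^{2}$
$x = \frac{175}{4}$ ($x = 7 \left(\frac{1}{2} + \frac{1}{2} \cdot 4\right)^{2} = 7 \left(\frac{1}{2} + 2\right)^{2} = 7 \left(\frac{5}{2}\right)^{2} = 7 \cdot \frac{25}{4} = \frac{175}{4} \approx 43.75$)
$\left(a 10 - 19200\right) + x = \left(\left(-22\right) 10 - 19200\right) + \frac{175}{4} = \left(-220 - 19200\right) + \frac{175}{4} = -19420 + \frac{175}{4} = - \frac{77505}{4}$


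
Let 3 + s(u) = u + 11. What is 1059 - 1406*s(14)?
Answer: -29873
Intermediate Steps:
s(u) = 8 + u (s(u) = -3 + (u + 11) = -3 + (11 + u) = 8 + u)
1059 - 1406*s(14) = 1059 - 1406*(8 + 14) = 1059 - 1406*22 = 1059 - 30932 = -29873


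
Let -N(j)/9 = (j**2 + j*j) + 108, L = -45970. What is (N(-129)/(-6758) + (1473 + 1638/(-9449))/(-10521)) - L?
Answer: 5152320660853028/111972095697 ≈ 46014.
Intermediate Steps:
N(j) = -972 - 18*j**2 (N(j) = -9*((j**2 + j*j) + 108) = -9*((j**2 + j**2) + 108) = -9*(2*j**2 + 108) = -9*(108 + 2*j**2) = -972 - 18*j**2)
(N(-129)/(-6758) + (1473 + 1638/(-9449))/(-10521)) - L = ((-972 - 18*(-129)**2)/(-6758) + (1473 + 1638/(-9449))/(-10521)) - 1*(-45970) = ((-972 - 18*16641)*(-1/6758) + (1473 + 1638*(-1/9449))*(-1/10521)) + 45970 = ((-972 - 299538)*(-1/6758) + (1473 - 1638/9449)*(-1/10521)) + 45970 = (-300510*(-1/6758) + (13916739/9449)*(-1/10521)) + 45970 = (150255/3379 - 4638913/33137643) + 45970 = 4963421661938/111972095697 + 45970 = 5152320660853028/111972095697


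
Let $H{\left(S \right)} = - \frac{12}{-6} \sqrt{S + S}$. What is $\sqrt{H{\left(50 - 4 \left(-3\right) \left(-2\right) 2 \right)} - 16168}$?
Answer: $6 i \sqrt{449} \approx 127.14 i$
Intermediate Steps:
$H{\left(S \right)} = 2 \sqrt{2} \sqrt{S}$ ($H{\left(S \right)} = \left(-12\right) \left(- \frac{1}{6}\right) \sqrt{2 S} = 2 \sqrt{2} \sqrt{S}$)
$\sqrt{H{\left(50 - 4 \left(-3\right) \left(-2\right) 2 \right)} - 16168} = \sqrt{2 \sqrt{2} \sqrt{50 - 4 \left(-3\right) \left(-2\right) 2} - 16168} = \sqrt{2 \sqrt{2} \sqrt{50 - \left(-12\right) \left(-2\right) 2} - 16168} = \sqrt{2 \sqrt{2} \sqrt{50 - 24 \cdot 2} - 16168} = \sqrt{2 \sqrt{2} \sqrt{50 - 48} - 16168} = \sqrt{2 \sqrt{2} \sqrt{2} - 16168} = \sqrt{4 - 16168} = \sqrt{-16164} = 6 i \sqrt{449}$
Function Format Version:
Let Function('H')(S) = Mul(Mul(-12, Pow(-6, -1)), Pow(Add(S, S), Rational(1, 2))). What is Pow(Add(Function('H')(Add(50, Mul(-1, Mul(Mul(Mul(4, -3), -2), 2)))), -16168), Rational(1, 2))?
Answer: Mul(6, I, Pow(449, Rational(1, 2))) ≈ Mul(127.14, I)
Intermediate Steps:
Function('H')(S) = Mul(2, Pow(2, Rational(1, 2)), Pow(S, Rational(1, 2))) (Function('H')(S) = Mul(Mul(-12, Rational(-1, 6)), Pow(Mul(2, S), Rational(1, 2))) = Mul(2, Mul(Pow(2, Rational(1, 2)), Pow(S, Rational(1, 2)))) = Mul(2, Pow(2, Rational(1, 2)), Pow(S, Rational(1, 2))))
Pow(Add(Function('H')(Add(50, Mul(-1, Mul(Mul(Mul(4, -3), -2), 2)))), -16168), Rational(1, 2)) = Pow(Add(Mul(2, Pow(2, Rational(1, 2)), Pow(Add(50, Mul(-1, Mul(Mul(Mul(4, -3), -2), 2))), Rational(1, 2))), -16168), Rational(1, 2)) = Pow(Add(Mul(2, Pow(2, Rational(1, 2)), Pow(Add(50, Mul(-1, Mul(Mul(-12, -2), 2))), Rational(1, 2))), -16168), Rational(1, 2)) = Pow(Add(Mul(2, Pow(2, Rational(1, 2)), Pow(Add(50, Mul(-1, Mul(24, 2))), Rational(1, 2))), -16168), Rational(1, 2)) = Pow(Add(Mul(2, Pow(2, Rational(1, 2)), Pow(Add(50, Mul(-1, 48)), Rational(1, 2))), -16168), Rational(1, 2)) = Pow(Add(Mul(2, Pow(2, Rational(1, 2)), Pow(Add(50, -48), Rational(1, 2))), -16168), Rational(1, 2)) = Pow(Add(Mul(2, Pow(2, Rational(1, 2)), Pow(2, Rational(1, 2))), -16168), Rational(1, 2)) = Pow(Add(4, -16168), Rational(1, 2)) = Pow(-16164, Rational(1, 2)) = Mul(6, I, Pow(449, Rational(1, 2)))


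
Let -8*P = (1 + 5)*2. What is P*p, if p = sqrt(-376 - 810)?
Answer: -3*I*sqrt(1186)/2 ≈ -51.658*I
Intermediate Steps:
p = I*sqrt(1186) (p = sqrt(-1186) = I*sqrt(1186) ≈ 34.438*I)
P = -3/2 (P = -(1 + 5)*2/8 = -3*2/4 = -1/8*12 = -3/2 ≈ -1.5000)
P*p = -3*I*sqrt(1186)/2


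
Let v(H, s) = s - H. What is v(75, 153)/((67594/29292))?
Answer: 1142388/33797 ≈ 33.801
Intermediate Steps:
v(75, 153)/((67594/29292)) = (153 - 1*75)/((67594/29292)) = (153 - 75)/((67594*(1/29292))) = 78/(33797/14646) = 78*(14646/33797) = 1142388/33797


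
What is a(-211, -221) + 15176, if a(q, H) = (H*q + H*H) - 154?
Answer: 110494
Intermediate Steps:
a(q, H) = -154 + H² + H*q (a(q, H) = (H*q + H²) - 154 = (H² + H*q) - 154 = -154 + H² + H*q)
a(-211, -221) + 15176 = (-154 + (-221)² - 221*(-211)) + 15176 = (-154 + 48841 + 46631) + 15176 = 95318 + 15176 = 110494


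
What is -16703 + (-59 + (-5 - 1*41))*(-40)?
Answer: -12503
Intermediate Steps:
-16703 + (-59 + (-5 - 1*41))*(-40) = -16703 + (-59 + (-5 - 41))*(-40) = -16703 + (-59 - 46)*(-40) = -16703 - 105*(-40) = -16703 + 4200 = -12503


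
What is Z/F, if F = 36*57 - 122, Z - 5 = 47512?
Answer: 47517/1930 ≈ 24.620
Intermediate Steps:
Z = 47517 (Z = 5 + 47512 = 47517)
F = 1930 (F = 2052 - 122 = 1930)
Z/F = 47517/1930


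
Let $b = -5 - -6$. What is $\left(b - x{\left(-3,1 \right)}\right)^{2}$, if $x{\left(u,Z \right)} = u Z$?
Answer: $16$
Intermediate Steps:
$x{\left(u,Z \right)} = Z u$
$b = 1$ ($b = -5 + 6 = 1$)
$\left(b - x{\left(-3,1 \right)}\right)^{2} = \left(1 - 1 \left(-3\right)\right)^{2} = \left(1 - -3\right)^{2} = \left(1 + 3\right)^{2} = 4^{2} = 16$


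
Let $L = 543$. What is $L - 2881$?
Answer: $-2338$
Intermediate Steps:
$L - 2881 = 543 - 2881 = -2338$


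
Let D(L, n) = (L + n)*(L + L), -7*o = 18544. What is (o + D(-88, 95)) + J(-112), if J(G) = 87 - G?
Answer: -25775/7 ≈ -3682.1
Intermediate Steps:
o = -18544/7 (o = -⅐*18544 = -18544/7 ≈ -2649.1)
D(L, n) = 2*L*(L + n) (D(L, n) = (L + n)*(2*L) = 2*L*(L + n))
(o + D(-88, 95)) + J(-112) = (-18544/7 + 2*(-88)*(-88 + 95)) + (87 - 1*(-112)) = (-18544/7 + 2*(-88)*7) + (87 + 112) = (-18544/7 - 1232) + 199 = -27168/7 + 199 = -25775/7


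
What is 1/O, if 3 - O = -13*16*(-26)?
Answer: -1/5405 ≈ -0.00018501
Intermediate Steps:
O = -5405 (O = 3 - (-13*16)*(-26) = 3 - (-208)*(-26) = 3 - 1*5408 = 3 - 5408 = -5405)
1/O = 1/(-5405) = -1/5405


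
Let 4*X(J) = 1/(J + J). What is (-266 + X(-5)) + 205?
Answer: -2441/40 ≈ -61.025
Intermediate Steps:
X(J) = 1/(8*J) (X(J) = 1/(4*(J + J)) = 1/(4*((2*J))) = (1/(2*J))/4 = 1/(8*J))
(-266 + X(-5)) + 205 = (-266 + (1/8)/(-5)) + 205 = (-266 + (1/8)*(-1/5)) + 205 = (-266 - 1/40) + 205 = -10641/40 + 205 = -2441/40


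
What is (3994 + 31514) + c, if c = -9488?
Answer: 26020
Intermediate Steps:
(3994 + 31514) + c = (3994 + 31514) - 9488 = 35508 - 9488 = 26020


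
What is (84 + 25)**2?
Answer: 11881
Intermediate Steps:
(84 + 25)**2 = 109**2 = 11881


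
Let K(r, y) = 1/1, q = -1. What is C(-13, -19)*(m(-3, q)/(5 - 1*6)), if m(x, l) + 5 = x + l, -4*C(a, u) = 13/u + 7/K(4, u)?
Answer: -270/19 ≈ -14.211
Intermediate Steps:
K(r, y) = 1 (K(r, y) = 1*1 = 1)
C(a, u) = -7/4 - 13/(4*u) (C(a, u) = -(13/u + 7/1)/4 = -(13/u + 7*1)/4 = -(13/u + 7)/4 = -(7 + 13/u)/4 = -7/4 - 13/(4*u))
m(x, l) = -5 + l + x (m(x, l) = -5 + (x + l) = -5 + (l + x) = -5 + l + x)
C(-13, -19)*(m(-3, q)/(5 - 1*6)) = ((¼)*(-13 - 7*(-19))/(-19))*((-5 - 1 - 3)/(5 - 1*6)) = ((¼)*(-1/19)*(-13 + 133))*(-9/(5 - 6)) = ((¼)*(-1/19)*120)*(-9/(-1)) = -(-270)*(-1)/19 = -30/19*9 = -270/19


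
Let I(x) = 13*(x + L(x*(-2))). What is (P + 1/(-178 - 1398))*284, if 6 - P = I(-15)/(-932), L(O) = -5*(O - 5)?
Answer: 105501385/91802 ≈ 1149.2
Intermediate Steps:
L(O) = 25 - 5*O (L(O) = -5*(-5 + O) = 25 - 5*O)
I(x) = 325 + 143*x (I(x) = 13*(x + (25 - 5*x*(-2))) = 13*(x + (25 - (-10)*x)) = 13*(x + (25 + 10*x)) = 13*(25 + 11*x) = 325 + 143*x)
P = 943/233 (P = 6 - (325 + 143*(-15))/(-932) = 6 - (325 - 2145)*(-1)/932 = 6 - (-1820)*(-1)/932 = 6 - 1*455/233 = 6 - 455/233 = 943/233 ≈ 4.0472)
(P + 1/(-178 - 1398))*284 = (943/233 + 1/(-178 - 1398))*284 = (943/233 + 1/(-1576))*284 = (943/233 - 1/1576)*284 = (1485935/367208)*284 = 105501385/91802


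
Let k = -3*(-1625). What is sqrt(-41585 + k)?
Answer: I*sqrt(36710) ≈ 191.6*I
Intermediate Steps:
k = 4875
sqrt(-41585 + k) = sqrt(-41585 + 4875) = sqrt(-36710) = I*sqrt(36710)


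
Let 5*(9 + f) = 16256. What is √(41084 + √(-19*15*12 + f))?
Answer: √(1027100 + 5*I*√4445)/5 ≈ 202.69 + 0.032893*I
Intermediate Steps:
f = 16211/5 (f = -9 + (⅕)*16256 = -9 + 16256/5 = 16211/5 ≈ 3242.2)
√(41084 + √(-19*15*12 + f)) = √(41084 + √(-19*15*12 + 16211/5)) = √(41084 + √(-285*12 + 16211/5)) = √(41084 + √(-3420 + 16211/5)) = √(41084 + √(-889/5)) = √(41084 + I*√4445/5)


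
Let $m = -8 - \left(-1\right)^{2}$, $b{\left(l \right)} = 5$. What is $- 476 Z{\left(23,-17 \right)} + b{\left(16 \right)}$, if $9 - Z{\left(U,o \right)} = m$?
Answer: $-8563$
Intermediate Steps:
$m = -9$ ($m = -8 - 1 = -9$)
$Z{\left(U,o \right)} = 18$ ($Z{\left(U,o \right)} = 9 - -9 = 9 + 9 = 18$)
$- 476 Z{\left(23,-17 \right)} + b{\left(16 \right)} = \left(-476\right) 18 + 5 = -8568 + 5 = -8563$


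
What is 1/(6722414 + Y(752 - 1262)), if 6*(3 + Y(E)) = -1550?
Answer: 3/20166458 ≈ 1.4876e-7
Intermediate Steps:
Y(E) = -784/3 (Y(E) = -3 + (1/6)*(-1550) = -3 - 775/3 = -784/3)
1/(6722414 + Y(752 - 1262)) = 1/(6722414 - 784/3) = 1/(20166458/3) = 3/20166458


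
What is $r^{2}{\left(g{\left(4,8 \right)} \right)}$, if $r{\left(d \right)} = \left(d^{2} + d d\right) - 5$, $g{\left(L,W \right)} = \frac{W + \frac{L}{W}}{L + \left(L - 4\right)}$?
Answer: $\frac{16641}{1024} \approx 16.251$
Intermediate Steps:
$g{\left(L,W \right)} = \frac{W + \frac{L}{W}}{-4 + 2 L}$ ($g{\left(L,W \right)} = \frac{W + \frac{L}{W}}{L + \left(L - 4\right)} = \frac{W + \frac{L}{W}}{L + \left(-4 + L\right)} = \frac{W + \frac{L}{W}}{-4 + 2 L}$)
$r{\left(d \right)} = -5 + 2 d^{2}$ ($r{\left(d \right)} = \left(d^{2} + d^{2}\right) - 5 = 2 d^{2} - 5 = -5 + 2 d^{2}$)
$r^{2}{\left(g{\left(4,8 \right)} \right)} = \left(-5 + 2 \left(\frac{4 + 8^{2}}{2 \cdot 8 \left(-2 + 4\right)}\right)^{2}\right)^{2} = \left(-5 + 2 \left(\frac{1}{2} \cdot \frac{1}{8} \cdot \frac{1}{2} \left(4 + 64\right)\right)^{2}\right)^{2} = \left(-5 + 2 \left(\frac{1}{2} \cdot \frac{1}{8} \cdot \frac{1}{2} \cdot 68\right)^{2}\right)^{2} = \left(-5 + 2 \left(\frac{17}{8}\right)^{2}\right)^{2} = \left(-5 + 2 \cdot \frac{289}{64}\right)^{2} = \left(-5 + \frac{289}{32}\right)^{2} = \left(\frac{129}{32}\right)^{2} = \frac{16641}{1024}$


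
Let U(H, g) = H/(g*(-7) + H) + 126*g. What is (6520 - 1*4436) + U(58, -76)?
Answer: -2210111/295 ≈ -7491.9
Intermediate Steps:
U(H, g) = 126*g + H/(H - 7*g) (U(H, g) = H/(-7*g + H) + 126*g = H/(H - 7*g) + 126*g = 126*g + H/(H - 7*g))
(6520 - 1*4436) + U(58, -76) = (6520 - 1*4436) + (58 - 882*(-76)² + 126*58*(-76))/(58 - 7*(-76)) = (6520 - 4436) + (58 - 882*5776 - 555408)/(58 + 532) = 2084 + (58 - 5094432 - 555408)/590 = 2084 + (1/590)*(-5649782) = 2084 - 2824891/295 = -2210111/295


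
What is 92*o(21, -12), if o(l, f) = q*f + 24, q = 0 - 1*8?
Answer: 11040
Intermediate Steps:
q = -8 (q = 0 - 8 = -8)
o(l, f) = 24 - 8*f (o(l, f) = -8*f + 24 = 24 - 8*f)
92*o(21, -12) = 92*(24 - 8*(-12)) = 92*(24 + 96) = 92*120 = 11040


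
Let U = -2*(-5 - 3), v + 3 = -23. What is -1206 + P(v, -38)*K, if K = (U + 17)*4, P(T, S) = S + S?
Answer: -11238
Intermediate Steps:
v = -26 (v = -3 - 23 = -26)
U = 16 (U = -2*(-8) = 16)
P(T, S) = 2*S
K = 132 (K = (16 + 17)*4 = 33*4 = 132)
-1206 + P(v, -38)*K = -1206 + (2*(-38))*132 = -1206 - 76*132 = -1206 - 10032 = -11238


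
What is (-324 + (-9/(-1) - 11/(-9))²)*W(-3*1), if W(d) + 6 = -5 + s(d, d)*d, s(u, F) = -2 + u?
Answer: -71120/81 ≈ -878.02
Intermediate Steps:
W(d) = -11 + d*(-2 + d) (W(d) = -6 + (-5 + (-2 + d)*d) = -6 + (-5 + d*(-2 + d)) = -11 + d*(-2 + d))
(-324 + (-9/(-1) - 11/(-9))²)*W(-3*1) = (-324 + (-9/(-1) - 11/(-9))²)*(-11 + (-3*1)*(-2 - 3*1)) = (-324 + (-9*(-1) - 11*(-⅑))²)*(-11 - 3*(-2 - 3)) = (-324 + (9 + 11/9)²)*(-11 - 3*(-5)) = (-324 + (92/9)²)*(-11 + 15) = (-324 + 8464/81)*4 = -17780/81*4 = -71120/81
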